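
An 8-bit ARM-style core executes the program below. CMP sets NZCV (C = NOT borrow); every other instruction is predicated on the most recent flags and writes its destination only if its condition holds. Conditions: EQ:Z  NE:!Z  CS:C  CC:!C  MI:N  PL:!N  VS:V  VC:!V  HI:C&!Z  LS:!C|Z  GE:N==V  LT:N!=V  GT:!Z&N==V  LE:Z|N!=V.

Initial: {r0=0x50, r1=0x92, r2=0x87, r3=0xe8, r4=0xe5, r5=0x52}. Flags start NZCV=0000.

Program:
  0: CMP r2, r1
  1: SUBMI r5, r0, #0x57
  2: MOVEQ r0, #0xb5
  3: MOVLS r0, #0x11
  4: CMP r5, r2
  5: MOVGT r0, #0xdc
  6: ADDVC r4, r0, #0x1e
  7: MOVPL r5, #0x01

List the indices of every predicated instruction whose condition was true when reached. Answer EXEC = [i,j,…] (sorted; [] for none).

[0] flags=1000 → (cmp)
[1] flags=1000 MI?T → r5=0xf9
[2] flags=1000 EQ?F → skip
[3] flags=1000 LS?T → r0=0x11
[4] flags=0010 → (cmp)
[5] flags=0010 GT?T → r0=0xdc
[6] flags=0010 VC?T → r4=0xfa
[7] flags=0010 PL?T → r5=0x01

EXEC = [1,3,5,6,7]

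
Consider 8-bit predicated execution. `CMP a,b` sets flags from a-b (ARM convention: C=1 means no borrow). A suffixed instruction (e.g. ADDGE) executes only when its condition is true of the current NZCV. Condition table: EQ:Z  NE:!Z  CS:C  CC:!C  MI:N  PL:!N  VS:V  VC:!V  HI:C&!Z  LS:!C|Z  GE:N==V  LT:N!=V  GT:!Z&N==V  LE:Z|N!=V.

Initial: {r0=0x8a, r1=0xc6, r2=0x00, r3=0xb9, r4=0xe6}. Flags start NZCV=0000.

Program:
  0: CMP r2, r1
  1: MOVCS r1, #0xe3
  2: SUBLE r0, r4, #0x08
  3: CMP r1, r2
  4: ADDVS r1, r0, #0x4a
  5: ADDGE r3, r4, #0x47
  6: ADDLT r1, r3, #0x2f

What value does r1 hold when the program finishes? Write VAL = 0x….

VAL = 0xe8

0: ✓ CMP  NZCV=0000
1: · MOVCS
2: · SUBLE
3: ✓ CMP  NZCV=1010
4: · ADDVS
5: · ADDGE
6: ✓ ADDLT  r1←0xe8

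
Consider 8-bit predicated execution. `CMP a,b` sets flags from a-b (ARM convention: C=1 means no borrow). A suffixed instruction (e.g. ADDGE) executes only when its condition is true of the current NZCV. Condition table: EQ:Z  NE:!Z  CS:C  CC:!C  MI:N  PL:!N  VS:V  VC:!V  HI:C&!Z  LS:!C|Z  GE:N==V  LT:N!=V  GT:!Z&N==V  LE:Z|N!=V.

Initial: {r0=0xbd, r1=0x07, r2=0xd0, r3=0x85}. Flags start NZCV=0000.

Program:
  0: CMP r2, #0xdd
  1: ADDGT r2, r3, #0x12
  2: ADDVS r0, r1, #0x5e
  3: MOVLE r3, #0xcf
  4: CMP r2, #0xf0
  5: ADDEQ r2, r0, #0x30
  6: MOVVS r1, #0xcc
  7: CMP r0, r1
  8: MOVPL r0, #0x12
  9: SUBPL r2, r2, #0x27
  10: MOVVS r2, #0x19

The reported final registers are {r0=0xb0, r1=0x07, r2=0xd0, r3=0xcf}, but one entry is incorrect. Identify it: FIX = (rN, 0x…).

FIX = (r0, 0xbd)

0: ✓ CMP  NZCV=1000
1: · ADDGT
2: · ADDVS
3: ✓ MOVLE  r3←0xcf
4: ✓ CMP  NZCV=1000
5: · ADDEQ
6: · MOVVS
7: ✓ CMP  NZCV=1010
8: · MOVPL
9: · SUBPL
10: · MOVVS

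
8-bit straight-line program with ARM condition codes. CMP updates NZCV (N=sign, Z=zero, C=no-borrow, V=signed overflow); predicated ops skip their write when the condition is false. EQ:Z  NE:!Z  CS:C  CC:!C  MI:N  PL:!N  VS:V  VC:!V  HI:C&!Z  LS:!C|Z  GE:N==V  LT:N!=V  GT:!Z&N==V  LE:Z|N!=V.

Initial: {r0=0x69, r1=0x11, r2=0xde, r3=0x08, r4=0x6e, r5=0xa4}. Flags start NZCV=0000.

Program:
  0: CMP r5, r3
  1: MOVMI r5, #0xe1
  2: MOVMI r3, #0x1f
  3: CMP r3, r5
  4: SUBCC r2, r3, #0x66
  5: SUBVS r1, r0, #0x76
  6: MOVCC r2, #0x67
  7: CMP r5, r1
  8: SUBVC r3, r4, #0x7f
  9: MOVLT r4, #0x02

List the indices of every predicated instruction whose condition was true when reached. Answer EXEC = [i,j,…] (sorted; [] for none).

EXEC = [1,2,4,6,8,9]

0: ✓ CMP  NZCV=1010
1: ✓ MOVMI  r5←0xe1
2: ✓ MOVMI  r3←0x1f
3: ✓ CMP  NZCV=0000
4: ✓ SUBCC  r2←0xb9
5: · SUBVS
6: ✓ MOVCC  r2←0x67
7: ✓ CMP  NZCV=1010
8: ✓ SUBVC  r3←0xef
9: ✓ MOVLT  r4←0x02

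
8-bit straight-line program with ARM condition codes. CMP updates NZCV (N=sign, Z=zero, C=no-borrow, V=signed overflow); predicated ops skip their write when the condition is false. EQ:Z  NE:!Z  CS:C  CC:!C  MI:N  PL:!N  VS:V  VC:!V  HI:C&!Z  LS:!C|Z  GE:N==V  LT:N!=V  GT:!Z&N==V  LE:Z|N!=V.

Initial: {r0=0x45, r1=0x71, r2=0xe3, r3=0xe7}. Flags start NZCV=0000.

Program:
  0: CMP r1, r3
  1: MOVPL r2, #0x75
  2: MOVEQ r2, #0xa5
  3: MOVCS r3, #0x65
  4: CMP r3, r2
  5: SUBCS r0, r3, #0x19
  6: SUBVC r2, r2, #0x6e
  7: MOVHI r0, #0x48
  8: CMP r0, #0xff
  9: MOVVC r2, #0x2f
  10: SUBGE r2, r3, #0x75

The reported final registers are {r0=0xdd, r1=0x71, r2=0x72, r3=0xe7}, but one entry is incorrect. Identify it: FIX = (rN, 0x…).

[0] flags=1001 → (cmp)
[1] flags=1001 PL?F → skip
[2] flags=1001 EQ?F → skip
[3] flags=1001 CS?F → skip
[4] flags=0010 → (cmp)
[5] flags=0010 CS?T → r0=0xce
[6] flags=0010 VC?T → r2=0x75
[7] flags=0010 HI?T → r0=0x48
[8] flags=0000 → (cmp)
[9] flags=0000 VC?T → r2=0x2f
[10] flags=0000 GE?T → r2=0x72

FIX = (r0, 0x48)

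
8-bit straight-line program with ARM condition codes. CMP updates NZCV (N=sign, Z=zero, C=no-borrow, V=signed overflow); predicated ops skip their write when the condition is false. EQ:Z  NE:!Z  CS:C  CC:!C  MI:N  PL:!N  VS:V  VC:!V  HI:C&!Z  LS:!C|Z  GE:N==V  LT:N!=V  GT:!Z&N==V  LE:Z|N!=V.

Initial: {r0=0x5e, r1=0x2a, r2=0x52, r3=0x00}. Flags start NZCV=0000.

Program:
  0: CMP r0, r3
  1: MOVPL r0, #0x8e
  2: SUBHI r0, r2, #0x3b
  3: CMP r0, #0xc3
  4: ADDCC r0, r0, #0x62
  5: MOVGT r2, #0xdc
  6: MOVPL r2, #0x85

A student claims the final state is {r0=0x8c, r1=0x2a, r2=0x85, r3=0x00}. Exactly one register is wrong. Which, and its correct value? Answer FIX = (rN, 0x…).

FIX = (r0, 0x79)

0: ✓ CMP  NZCV=0010
1: ✓ MOVPL  r0←0x8e
2: ✓ SUBHI  r0←0x17
3: ✓ CMP  NZCV=0000
4: ✓ ADDCC  r0←0x79
5: ✓ MOVGT  r2←0xdc
6: ✓ MOVPL  r2←0x85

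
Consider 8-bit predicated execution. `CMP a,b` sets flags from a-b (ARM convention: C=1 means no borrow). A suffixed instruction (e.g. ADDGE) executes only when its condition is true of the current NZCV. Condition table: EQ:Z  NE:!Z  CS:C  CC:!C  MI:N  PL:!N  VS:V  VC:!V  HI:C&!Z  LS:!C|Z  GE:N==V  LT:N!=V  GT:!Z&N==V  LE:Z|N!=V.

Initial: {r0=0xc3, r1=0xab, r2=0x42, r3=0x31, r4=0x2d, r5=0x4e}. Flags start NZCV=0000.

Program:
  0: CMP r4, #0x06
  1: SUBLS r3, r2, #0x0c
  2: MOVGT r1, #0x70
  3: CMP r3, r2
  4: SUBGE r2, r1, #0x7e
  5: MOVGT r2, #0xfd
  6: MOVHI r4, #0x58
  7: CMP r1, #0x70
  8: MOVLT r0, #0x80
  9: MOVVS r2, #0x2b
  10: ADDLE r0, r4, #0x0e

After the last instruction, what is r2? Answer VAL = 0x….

0: ✓ CMP  NZCV=0010
1: · SUBLS
2: ✓ MOVGT  r1←0x70
3: ✓ CMP  NZCV=1000
4: · SUBGE
5: · MOVGT
6: · MOVHI
7: ✓ CMP  NZCV=0110
8: · MOVLT
9: · MOVVS
10: ✓ ADDLE  r0←0x3b

VAL = 0x42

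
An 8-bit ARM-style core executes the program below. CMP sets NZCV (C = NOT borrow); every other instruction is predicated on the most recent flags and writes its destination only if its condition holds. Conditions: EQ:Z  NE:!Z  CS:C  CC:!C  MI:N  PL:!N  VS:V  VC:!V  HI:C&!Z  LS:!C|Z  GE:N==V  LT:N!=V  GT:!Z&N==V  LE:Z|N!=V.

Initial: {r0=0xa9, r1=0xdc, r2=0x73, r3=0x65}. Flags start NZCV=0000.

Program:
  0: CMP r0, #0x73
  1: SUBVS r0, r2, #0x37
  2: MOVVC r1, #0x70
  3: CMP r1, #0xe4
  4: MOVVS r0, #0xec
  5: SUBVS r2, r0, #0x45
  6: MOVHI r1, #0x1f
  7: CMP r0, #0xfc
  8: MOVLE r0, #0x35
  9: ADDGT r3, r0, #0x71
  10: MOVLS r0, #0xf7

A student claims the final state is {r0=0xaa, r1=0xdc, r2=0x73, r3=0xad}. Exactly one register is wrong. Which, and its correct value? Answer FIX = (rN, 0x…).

[0] flags=0011 → (cmp)
[1] flags=0011 VS?T → r0=0x3c
[2] flags=0011 VC?F → skip
[3] flags=1000 → (cmp)
[4] flags=1000 VS?F → skip
[5] flags=1000 VS?F → skip
[6] flags=1000 HI?F → skip
[7] flags=0000 → (cmp)
[8] flags=0000 LE?F → skip
[9] flags=0000 GT?T → r3=0xad
[10] flags=0000 LS?T → r0=0xf7

FIX = (r0, 0xf7)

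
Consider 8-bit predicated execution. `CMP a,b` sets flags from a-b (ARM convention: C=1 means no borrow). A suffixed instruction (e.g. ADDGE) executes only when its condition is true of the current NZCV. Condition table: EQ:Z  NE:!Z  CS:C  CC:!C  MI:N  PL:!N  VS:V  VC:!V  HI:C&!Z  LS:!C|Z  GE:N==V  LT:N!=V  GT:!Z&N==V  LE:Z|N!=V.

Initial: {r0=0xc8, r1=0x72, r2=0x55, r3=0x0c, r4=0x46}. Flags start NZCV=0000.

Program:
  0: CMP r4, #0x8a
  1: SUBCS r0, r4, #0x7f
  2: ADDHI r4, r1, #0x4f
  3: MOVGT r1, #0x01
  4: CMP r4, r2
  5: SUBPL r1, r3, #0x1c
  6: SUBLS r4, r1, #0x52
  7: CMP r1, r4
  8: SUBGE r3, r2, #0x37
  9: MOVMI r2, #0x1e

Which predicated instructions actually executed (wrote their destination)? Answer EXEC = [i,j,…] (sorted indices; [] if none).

0: ✓ CMP  NZCV=1001
1: · SUBCS
2: · ADDHI
3: ✓ MOVGT  r1←0x01
4: ✓ CMP  NZCV=1000
5: · SUBPL
6: ✓ SUBLS  r4←0xaf
7: ✓ CMP  NZCV=0000
8: ✓ SUBGE  r3←0x1e
9: · MOVMI

EXEC = [3,6,8]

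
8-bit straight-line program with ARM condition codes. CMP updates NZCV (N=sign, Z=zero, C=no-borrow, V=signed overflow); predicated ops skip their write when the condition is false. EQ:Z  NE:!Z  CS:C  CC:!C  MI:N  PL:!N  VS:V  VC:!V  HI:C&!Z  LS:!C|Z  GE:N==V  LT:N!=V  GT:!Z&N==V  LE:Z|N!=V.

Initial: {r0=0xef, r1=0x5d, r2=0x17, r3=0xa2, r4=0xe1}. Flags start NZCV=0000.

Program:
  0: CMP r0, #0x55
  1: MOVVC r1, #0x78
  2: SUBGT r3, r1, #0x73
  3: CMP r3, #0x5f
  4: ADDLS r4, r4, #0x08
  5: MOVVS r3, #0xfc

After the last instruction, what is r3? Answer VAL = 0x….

[0] flags=1010 → (cmp)
[1] flags=1010 VC?T → r1=0x78
[2] flags=1010 GT?F → skip
[3] flags=0011 → (cmp)
[4] flags=0011 LS?F → skip
[5] flags=0011 VS?T → r3=0xfc

VAL = 0xfc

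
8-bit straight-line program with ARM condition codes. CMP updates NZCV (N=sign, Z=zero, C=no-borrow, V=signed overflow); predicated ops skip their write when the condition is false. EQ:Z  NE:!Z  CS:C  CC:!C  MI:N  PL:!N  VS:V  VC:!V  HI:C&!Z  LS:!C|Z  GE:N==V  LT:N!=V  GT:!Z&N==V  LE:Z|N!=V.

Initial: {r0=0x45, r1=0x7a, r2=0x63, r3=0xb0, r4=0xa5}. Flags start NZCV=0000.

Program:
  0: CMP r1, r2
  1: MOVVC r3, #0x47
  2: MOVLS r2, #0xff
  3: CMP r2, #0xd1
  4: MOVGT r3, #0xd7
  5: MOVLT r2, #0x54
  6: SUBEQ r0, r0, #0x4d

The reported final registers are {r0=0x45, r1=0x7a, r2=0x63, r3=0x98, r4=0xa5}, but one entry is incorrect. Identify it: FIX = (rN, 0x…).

[0] flags=0010 → (cmp)
[1] flags=0010 VC?T → r3=0x47
[2] flags=0010 LS?F → skip
[3] flags=1001 → (cmp)
[4] flags=1001 GT?T → r3=0xd7
[5] flags=1001 LT?F → skip
[6] flags=1001 EQ?F → skip

FIX = (r3, 0xd7)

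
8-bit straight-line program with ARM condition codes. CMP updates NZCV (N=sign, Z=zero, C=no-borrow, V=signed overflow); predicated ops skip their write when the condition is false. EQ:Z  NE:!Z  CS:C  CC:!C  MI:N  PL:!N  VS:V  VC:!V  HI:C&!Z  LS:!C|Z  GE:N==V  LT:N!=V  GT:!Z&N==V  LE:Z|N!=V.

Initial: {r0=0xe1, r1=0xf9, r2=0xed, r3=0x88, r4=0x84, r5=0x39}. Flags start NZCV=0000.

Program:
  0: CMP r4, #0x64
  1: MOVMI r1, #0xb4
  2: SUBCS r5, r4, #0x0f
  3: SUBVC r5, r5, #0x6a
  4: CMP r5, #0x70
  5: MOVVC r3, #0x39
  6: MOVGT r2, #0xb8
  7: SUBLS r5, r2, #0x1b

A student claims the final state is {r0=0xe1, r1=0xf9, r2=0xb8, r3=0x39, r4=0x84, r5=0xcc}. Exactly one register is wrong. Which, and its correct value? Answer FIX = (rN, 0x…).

FIX = (r5, 0x75)

[0] flags=0011 → (cmp)
[1] flags=0011 MI?F → skip
[2] flags=0011 CS?T → r5=0x75
[3] flags=0011 VC?F → skip
[4] flags=0010 → (cmp)
[5] flags=0010 VC?T → r3=0x39
[6] flags=0010 GT?T → r2=0xb8
[7] flags=0010 LS?F → skip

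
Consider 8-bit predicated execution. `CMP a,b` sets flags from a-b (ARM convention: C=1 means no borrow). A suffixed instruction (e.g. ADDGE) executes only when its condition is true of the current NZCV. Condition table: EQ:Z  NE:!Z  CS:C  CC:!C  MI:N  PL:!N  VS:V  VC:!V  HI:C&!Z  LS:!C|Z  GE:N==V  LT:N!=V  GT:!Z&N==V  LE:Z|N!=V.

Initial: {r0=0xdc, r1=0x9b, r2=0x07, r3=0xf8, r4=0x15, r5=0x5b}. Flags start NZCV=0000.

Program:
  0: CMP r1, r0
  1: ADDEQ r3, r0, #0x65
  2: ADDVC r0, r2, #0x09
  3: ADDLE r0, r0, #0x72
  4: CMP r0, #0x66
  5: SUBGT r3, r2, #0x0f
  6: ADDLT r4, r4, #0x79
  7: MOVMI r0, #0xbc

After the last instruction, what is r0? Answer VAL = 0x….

VAL = 0x82

0: ✓ CMP  NZCV=1000
1: · ADDEQ
2: ✓ ADDVC  r0←0x10
3: ✓ ADDLE  r0←0x82
4: ✓ CMP  NZCV=0011
5: · SUBGT
6: ✓ ADDLT  r4←0x8e
7: · MOVMI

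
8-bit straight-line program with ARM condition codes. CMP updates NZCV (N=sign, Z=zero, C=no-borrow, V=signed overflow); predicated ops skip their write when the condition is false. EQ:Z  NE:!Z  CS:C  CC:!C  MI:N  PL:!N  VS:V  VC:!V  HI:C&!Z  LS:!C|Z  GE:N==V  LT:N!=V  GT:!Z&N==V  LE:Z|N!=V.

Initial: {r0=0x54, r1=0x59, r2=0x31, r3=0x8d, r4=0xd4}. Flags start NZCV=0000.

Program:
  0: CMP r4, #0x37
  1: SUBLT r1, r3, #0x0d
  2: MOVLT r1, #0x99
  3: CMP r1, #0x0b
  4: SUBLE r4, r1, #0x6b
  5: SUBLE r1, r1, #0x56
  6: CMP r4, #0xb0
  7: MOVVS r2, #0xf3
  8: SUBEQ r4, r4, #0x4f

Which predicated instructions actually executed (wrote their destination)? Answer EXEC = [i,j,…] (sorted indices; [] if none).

EXEC = [1,2,4,5]

[0] flags=1010 → (cmp)
[1] flags=1010 LT?T → r1=0x80
[2] flags=1010 LT?T → r1=0x99
[3] flags=1010 → (cmp)
[4] flags=1010 LE?T → r4=0x2e
[5] flags=1010 LE?T → r1=0x43
[6] flags=0000 → (cmp)
[7] flags=0000 VS?F → skip
[8] flags=0000 EQ?F → skip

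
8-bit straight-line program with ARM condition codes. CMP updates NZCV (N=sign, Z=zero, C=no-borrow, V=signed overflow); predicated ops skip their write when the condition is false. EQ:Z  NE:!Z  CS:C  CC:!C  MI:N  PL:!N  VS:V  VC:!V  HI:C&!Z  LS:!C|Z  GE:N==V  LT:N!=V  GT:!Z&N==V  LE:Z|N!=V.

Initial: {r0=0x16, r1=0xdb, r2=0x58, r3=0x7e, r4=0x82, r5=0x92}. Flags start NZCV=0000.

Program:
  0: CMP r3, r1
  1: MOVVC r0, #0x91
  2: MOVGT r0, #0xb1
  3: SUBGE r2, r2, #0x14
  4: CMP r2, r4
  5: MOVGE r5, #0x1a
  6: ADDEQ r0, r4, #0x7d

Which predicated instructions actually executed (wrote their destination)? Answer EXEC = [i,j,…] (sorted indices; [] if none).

0: ✓ CMP  NZCV=1001
1: · MOVVC
2: ✓ MOVGT  r0←0xb1
3: ✓ SUBGE  r2←0x44
4: ✓ CMP  NZCV=1001
5: ✓ MOVGE  r5←0x1a
6: · ADDEQ

EXEC = [2,3,5]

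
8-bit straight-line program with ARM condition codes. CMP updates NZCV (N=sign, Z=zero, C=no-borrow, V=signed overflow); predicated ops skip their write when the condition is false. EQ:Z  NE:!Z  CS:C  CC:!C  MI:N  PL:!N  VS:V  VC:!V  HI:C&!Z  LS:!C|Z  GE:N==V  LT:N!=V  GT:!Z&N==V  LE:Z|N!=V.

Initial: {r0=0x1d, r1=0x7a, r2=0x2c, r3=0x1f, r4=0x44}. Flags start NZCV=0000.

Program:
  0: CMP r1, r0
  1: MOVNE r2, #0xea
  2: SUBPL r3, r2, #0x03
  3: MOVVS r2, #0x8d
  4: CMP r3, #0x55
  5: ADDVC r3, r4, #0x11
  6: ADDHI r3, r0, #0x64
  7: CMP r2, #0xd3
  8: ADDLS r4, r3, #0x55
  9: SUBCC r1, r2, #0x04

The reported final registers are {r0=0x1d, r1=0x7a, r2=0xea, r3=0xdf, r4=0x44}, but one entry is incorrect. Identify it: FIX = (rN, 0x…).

0: ✓ CMP  NZCV=0010
1: ✓ MOVNE  r2←0xea
2: ✓ SUBPL  r3←0xe7
3: · MOVVS
4: ✓ CMP  NZCV=1010
5: ✓ ADDVC  r3←0x55
6: ✓ ADDHI  r3←0x81
7: ✓ CMP  NZCV=0010
8: · ADDLS
9: · SUBCC

FIX = (r3, 0x81)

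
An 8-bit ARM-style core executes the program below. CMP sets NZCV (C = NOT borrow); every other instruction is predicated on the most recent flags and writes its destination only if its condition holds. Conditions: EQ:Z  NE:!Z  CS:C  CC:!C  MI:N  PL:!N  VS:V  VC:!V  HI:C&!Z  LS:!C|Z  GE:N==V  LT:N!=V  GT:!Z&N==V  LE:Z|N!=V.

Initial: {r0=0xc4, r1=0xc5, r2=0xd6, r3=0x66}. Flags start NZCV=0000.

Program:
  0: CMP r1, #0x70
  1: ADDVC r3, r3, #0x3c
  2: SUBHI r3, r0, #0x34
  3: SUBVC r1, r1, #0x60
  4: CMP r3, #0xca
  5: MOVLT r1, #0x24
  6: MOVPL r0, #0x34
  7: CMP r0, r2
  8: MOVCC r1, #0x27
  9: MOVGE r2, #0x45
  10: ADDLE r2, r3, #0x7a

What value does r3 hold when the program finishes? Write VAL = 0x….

0: ✓ CMP  NZCV=0011
1: · ADDVC
2: ✓ SUBHI  r3←0x90
3: · SUBVC
4: ✓ CMP  NZCV=1000
5: ✓ MOVLT  r1←0x24
6: · MOVPL
7: ✓ CMP  NZCV=1000
8: ✓ MOVCC  r1←0x27
9: · MOVGE
10: ✓ ADDLE  r2←0x0a

VAL = 0x90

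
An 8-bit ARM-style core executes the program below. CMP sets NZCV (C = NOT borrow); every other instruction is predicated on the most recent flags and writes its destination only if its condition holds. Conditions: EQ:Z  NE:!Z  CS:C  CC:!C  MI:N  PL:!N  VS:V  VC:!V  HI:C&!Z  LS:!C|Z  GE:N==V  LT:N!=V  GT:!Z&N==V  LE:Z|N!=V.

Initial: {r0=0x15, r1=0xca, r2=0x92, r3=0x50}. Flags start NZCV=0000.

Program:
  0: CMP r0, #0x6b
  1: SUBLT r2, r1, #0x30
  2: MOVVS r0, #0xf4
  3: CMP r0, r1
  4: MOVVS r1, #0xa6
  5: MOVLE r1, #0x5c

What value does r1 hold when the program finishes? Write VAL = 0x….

VAL = 0xca

[0] flags=1000 → (cmp)
[1] flags=1000 LT?T → r2=0x9a
[2] flags=1000 VS?F → skip
[3] flags=0000 → (cmp)
[4] flags=0000 VS?F → skip
[5] flags=0000 LE?F → skip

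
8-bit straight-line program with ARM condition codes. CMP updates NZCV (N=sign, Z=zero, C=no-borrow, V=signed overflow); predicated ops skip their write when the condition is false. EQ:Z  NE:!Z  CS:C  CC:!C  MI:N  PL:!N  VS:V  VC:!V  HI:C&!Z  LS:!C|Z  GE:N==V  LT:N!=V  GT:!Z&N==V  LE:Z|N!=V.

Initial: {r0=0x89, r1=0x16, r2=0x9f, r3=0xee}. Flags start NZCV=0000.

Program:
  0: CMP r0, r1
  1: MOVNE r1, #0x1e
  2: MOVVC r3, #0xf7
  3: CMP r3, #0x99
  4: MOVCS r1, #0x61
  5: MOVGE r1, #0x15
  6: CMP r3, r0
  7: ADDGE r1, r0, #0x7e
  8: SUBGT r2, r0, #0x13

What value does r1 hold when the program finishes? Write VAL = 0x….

VAL = 0x07

0: ✓ CMP  NZCV=0011
1: ✓ MOVNE  r1←0x1e
2: · MOVVC
3: ✓ CMP  NZCV=0010
4: ✓ MOVCS  r1←0x61
5: ✓ MOVGE  r1←0x15
6: ✓ CMP  NZCV=0010
7: ✓ ADDGE  r1←0x07
8: ✓ SUBGT  r2←0x76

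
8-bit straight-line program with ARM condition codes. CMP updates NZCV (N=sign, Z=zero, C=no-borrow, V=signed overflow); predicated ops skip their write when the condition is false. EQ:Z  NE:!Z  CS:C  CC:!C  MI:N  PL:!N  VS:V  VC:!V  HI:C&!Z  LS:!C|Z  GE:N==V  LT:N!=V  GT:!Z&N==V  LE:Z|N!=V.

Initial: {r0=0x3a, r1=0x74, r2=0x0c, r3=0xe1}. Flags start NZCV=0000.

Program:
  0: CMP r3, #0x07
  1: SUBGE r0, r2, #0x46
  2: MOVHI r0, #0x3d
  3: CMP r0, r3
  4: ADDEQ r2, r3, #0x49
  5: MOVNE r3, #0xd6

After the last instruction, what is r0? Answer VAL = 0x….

[0] flags=1010 → (cmp)
[1] flags=1010 GE?F → skip
[2] flags=1010 HI?T → r0=0x3d
[3] flags=0000 → (cmp)
[4] flags=0000 EQ?F → skip
[5] flags=0000 NE?T → r3=0xd6

VAL = 0x3d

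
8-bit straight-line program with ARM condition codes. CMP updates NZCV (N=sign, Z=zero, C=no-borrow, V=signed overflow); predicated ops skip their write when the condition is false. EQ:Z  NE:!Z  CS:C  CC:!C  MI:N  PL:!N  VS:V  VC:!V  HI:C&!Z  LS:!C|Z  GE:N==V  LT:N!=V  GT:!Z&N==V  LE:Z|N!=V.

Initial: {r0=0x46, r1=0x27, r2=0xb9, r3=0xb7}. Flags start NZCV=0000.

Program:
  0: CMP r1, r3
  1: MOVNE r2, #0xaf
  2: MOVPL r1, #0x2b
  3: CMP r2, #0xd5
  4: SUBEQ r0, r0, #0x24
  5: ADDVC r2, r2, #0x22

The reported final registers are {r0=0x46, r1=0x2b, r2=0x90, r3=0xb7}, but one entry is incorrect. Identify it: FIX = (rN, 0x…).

[0] flags=0000 → (cmp)
[1] flags=0000 NE?T → r2=0xaf
[2] flags=0000 PL?T → r1=0x2b
[3] flags=1000 → (cmp)
[4] flags=1000 EQ?F → skip
[5] flags=1000 VC?T → r2=0xd1

FIX = (r2, 0xd1)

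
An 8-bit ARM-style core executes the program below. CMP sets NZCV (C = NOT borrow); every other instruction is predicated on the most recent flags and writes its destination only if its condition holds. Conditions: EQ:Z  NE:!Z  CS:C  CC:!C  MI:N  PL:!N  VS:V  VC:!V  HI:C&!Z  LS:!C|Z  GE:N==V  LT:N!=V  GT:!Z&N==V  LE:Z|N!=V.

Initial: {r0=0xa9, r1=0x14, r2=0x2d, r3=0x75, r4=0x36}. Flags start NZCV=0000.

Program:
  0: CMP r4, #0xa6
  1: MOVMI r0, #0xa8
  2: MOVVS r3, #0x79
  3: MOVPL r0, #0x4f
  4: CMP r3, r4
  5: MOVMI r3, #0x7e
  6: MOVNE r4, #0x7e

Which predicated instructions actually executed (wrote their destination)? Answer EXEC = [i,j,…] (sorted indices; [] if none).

EXEC = [1,2,6]

[0] flags=1001 → (cmp)
[1] flags=1001 MI?T → r0=0xa8
[2] flags=1001 VS?T → r3=0x79
[3] flags=1001 PL?F → skip
[4] flags=0010 → (cmp)
[5] flags=0010 MI?F → skip
[6] flags=0010 NE?T → r4=0x7e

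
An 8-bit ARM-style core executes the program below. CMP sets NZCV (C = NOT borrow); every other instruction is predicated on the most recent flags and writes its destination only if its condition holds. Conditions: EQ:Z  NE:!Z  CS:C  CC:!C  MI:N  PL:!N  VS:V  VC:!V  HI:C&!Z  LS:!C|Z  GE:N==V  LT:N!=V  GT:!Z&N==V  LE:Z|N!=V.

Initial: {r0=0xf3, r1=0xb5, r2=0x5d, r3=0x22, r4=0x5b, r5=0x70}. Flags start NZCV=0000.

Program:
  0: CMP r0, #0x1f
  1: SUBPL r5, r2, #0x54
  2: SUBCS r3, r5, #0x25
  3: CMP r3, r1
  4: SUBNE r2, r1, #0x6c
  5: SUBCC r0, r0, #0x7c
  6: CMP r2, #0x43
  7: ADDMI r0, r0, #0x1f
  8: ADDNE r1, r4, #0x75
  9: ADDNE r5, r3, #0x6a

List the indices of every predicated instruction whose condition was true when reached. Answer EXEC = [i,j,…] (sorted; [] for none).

EXEC = [2,4,5,8,9]

[0] flags=1010 → (cmp)
[1] flags=1010 PL?F → skip
[2] flags=1010 CS?T → r3=0x4b
[3] flags=1001 → (cmp)
[4] flags=1001 NE?T → r2=0x49
[5] flags=1001 CC?T → r0=0x77
[6] flags=0010 → (cmp)
[7] flags=0010 MI?F → skip
[8] flags=0010 NE?T → r1=0xd0
[9] flags=0010 NE?T → r5=0xb5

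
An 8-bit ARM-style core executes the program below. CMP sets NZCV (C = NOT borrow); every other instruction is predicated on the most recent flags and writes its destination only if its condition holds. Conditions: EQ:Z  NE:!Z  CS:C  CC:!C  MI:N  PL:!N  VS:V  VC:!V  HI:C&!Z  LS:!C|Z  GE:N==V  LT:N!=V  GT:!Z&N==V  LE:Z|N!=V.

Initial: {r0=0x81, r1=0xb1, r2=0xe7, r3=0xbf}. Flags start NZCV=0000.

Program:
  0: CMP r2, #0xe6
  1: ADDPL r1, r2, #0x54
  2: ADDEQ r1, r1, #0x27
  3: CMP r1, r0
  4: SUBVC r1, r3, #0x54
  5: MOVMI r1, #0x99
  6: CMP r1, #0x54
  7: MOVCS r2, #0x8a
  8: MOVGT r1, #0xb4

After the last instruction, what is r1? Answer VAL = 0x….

VAL = 0x99

[0] flags=0010 → (cmp)
[1] flags=0010 PL?T → r1=0x3b
[2] flags=0010 EQ?F → skip
[3] flags=1001 → (cmp)
[4] flags=1001 VC?F → skip
[5] flags=1001 MI?T → r1=0x99
[6] flags=0011 → (cmp)
[7] flags=0011 CS?T → r2=0x8a
[8] flags=0011 GT?F → skip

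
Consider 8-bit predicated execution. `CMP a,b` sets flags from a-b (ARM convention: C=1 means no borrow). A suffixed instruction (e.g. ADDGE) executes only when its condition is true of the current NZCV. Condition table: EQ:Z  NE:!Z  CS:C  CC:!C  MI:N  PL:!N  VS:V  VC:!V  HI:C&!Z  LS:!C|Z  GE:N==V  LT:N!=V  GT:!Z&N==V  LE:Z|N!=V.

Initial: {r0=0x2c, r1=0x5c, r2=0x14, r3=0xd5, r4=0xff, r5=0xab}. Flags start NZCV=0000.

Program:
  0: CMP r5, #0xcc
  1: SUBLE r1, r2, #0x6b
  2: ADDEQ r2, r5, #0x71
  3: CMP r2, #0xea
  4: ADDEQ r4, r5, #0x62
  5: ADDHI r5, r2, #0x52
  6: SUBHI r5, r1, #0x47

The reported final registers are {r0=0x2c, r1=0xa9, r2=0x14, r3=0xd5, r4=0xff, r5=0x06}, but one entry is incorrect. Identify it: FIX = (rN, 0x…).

0: ✓ CMP  NZCV=1000
1: ✓ SUBLE  r1←0xa9
2: · ADDEQ
3: ✓ CMP  NZCV=0000
4: · ADDEQ
5: · ADDHI
6: · SUBHI

FIX = (r5, 0xab)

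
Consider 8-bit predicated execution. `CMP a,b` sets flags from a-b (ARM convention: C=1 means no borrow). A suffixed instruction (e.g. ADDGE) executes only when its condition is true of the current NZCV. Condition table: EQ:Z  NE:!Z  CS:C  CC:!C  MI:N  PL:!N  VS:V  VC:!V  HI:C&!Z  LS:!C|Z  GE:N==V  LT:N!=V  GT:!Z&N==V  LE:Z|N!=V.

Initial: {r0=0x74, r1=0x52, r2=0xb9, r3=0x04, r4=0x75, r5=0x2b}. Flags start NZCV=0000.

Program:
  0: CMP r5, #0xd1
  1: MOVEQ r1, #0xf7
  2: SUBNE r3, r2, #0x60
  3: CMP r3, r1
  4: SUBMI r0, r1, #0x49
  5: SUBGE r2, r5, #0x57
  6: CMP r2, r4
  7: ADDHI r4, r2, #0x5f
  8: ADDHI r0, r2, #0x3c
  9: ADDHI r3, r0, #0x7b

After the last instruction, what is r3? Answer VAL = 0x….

0: ✓ CMP  NZCV=0000
1: · MOVEQ
2: ✓ SUBNE  r3←0x59
3: ✓ CMP  NZCV=0010
4: · SUBMI
5: ✓ SUBGE  r2←0xd4
6: ✓ CMP  NZCV=0011
7: ✓ ADDHI  r4←0x33
8: ✓ ADDHI  r0←0x10
9: ✓ ADDHI  r3←0x8b

VAL = 0x8b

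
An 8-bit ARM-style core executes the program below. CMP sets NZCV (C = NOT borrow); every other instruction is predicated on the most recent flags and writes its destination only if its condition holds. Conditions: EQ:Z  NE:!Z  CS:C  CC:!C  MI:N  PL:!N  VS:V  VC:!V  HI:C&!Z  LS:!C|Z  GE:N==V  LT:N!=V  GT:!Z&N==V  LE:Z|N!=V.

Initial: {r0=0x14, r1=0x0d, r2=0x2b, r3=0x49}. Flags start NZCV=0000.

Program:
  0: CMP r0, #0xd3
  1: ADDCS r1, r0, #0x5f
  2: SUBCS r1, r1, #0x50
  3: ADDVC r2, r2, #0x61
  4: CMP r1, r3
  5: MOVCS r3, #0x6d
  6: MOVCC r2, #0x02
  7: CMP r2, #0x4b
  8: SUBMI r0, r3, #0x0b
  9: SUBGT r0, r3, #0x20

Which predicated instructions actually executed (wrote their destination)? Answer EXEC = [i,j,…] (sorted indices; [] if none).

EXEC = [3,6,8]

0: ✓ CMP  NZCV=0000
1: · ADDCS
2: · SUBCS
3: ✓ ADDVC  r2←0x8c
4: ✓ CMP  NZCV=1000
5: · MOVCS
6: ✓ MOVCC  r2←0x02
7: ✓ CMP  NZCV=1000
8: ✓ SUBMI  r0←0x3e
9: · SUBGT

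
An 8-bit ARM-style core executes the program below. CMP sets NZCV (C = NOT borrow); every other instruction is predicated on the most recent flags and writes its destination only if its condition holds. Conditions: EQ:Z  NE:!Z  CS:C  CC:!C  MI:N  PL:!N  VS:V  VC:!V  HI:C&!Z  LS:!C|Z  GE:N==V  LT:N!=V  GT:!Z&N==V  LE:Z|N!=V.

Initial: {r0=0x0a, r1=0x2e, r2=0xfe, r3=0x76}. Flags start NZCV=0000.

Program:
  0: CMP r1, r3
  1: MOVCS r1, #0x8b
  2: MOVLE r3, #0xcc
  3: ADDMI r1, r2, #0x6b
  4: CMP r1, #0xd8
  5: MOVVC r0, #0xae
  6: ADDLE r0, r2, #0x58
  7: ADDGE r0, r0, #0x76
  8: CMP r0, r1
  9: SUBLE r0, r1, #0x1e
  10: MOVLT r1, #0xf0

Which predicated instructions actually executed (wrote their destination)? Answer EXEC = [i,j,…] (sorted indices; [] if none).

EXEC = [2,3,7,9,10]

0: ✓ CMP  NZCV=1000
1: · MOVCS
2: ✓ MOVLE  r3←0xcc
3: ✓ ADDMI  r1←0x69
4: ✓ CMP  NZCV=1001
5: · MOVVC
6: · ADDLE
7: ✓ ADDGE  r0←0x80
8: ✓ CMP  NZCV=0011
9: ✓ SUBLE  r0←0x4b
10: ✓ MOVLT  r1←0xf0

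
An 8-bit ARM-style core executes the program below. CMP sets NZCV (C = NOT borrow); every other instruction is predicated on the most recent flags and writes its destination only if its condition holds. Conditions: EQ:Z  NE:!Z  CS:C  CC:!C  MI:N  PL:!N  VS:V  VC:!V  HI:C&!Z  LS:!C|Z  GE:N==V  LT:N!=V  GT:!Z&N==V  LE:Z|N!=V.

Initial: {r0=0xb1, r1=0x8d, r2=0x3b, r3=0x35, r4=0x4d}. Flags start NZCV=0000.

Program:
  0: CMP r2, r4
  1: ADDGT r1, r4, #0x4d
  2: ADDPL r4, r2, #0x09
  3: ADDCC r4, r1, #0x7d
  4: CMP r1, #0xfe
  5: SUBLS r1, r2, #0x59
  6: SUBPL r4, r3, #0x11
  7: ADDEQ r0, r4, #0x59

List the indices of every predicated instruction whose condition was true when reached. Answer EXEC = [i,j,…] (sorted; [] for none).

EXEC = [3,5]

0: ✓ CMP  NZCV=1000
1: · ADDGT
2: · ADDPL
3: ✓ ADDCC  r4←0x0a
4: ✓ CMP  NZCV=1000
5: ✓ SUBLS  r1←0xe2
6: · SUBPL
7: · ADDEQ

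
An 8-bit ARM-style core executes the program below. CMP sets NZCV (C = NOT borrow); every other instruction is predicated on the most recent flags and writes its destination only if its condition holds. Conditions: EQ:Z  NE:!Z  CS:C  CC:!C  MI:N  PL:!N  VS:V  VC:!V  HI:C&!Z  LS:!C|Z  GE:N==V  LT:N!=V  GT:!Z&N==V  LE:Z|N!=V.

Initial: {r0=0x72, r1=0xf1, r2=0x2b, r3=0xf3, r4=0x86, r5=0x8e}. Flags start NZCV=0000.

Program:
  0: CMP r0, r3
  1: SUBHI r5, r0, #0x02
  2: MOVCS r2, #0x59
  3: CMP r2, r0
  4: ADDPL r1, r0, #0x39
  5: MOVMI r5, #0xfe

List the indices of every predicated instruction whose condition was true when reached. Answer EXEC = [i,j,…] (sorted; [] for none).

[0] flags=0000 → (cmp)
[1] flags=0000 HI?F → skip
[2] flags=0000 CS?F → skip
[3] flags=1000 → (cmp)
[4] flags=1000 PL?F → skip
[5] flags=1000 MI?T → r5=0xfe

EXEC = [5]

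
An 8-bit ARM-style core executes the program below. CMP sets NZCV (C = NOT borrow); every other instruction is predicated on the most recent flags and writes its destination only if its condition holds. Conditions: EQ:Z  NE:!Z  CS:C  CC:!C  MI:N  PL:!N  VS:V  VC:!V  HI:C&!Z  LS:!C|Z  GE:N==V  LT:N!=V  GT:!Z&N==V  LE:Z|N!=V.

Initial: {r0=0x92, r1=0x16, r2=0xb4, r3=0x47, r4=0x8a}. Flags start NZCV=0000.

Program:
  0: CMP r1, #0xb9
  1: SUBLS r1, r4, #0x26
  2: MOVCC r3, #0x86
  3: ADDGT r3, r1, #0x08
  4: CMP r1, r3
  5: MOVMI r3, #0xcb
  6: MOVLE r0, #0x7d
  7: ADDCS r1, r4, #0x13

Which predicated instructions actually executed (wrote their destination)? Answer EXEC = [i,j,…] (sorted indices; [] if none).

[0] flags=0000 → (cmp)
[1] flags=0000 LS?T → r1=0x64
[2] flags=0000 CC?T → r3=0x86
[3] flags=0000 GT?T → r3=0x6c
[4] flags=1000 → (cmp)
[5] flags=1000 MI?T → r3=0xcb
[6] flags=1000 LE?T → r0=0x7d
[7] flags=1000 CS?F → skip

EXEC = [1,2,3,5,6]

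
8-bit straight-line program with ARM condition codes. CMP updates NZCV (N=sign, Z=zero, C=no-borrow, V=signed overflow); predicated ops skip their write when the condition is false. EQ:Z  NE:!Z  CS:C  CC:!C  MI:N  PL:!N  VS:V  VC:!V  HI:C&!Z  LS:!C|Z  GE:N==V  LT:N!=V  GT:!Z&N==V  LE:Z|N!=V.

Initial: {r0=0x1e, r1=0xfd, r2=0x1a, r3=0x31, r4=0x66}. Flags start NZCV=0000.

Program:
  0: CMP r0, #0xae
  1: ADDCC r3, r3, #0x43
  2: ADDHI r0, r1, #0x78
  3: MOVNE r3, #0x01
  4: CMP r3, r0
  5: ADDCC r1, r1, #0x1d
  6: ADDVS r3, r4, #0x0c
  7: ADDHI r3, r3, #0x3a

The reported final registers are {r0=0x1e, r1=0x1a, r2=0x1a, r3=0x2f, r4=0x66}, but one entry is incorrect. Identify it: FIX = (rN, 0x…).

FIX = (r3, 0x01)

0: ✓ CMP  NZCV=0000
1: ✓ ADDCC  r3←0x74
2: · ADDHI
3: ✓ MOVNE  r3←0x01
4: ✓ CMP  NZCV=1000
5: ✓ ADDCC  r1←0x1a
6: · ADDVS
7: · ADDHI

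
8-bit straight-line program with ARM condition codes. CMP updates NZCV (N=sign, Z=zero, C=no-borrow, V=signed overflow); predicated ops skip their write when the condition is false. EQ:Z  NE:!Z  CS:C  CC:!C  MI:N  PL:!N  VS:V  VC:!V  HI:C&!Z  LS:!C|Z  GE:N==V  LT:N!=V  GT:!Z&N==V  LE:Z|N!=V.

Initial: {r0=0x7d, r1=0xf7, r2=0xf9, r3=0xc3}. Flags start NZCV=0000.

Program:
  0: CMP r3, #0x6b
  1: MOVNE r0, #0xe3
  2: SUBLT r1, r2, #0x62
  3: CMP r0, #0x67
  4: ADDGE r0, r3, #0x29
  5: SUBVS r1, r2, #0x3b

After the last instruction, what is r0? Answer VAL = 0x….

0: ✓ CMP  NZCV=0011
1: ✓ MOVNE  r0←0xe3
2: ✓ SUBLT  r1←0x97
3: ✓ CMP  NZCV=0011
4: · ADDGE
5: ✓ SUBVS  r1←0xbe

VAL = 0xe3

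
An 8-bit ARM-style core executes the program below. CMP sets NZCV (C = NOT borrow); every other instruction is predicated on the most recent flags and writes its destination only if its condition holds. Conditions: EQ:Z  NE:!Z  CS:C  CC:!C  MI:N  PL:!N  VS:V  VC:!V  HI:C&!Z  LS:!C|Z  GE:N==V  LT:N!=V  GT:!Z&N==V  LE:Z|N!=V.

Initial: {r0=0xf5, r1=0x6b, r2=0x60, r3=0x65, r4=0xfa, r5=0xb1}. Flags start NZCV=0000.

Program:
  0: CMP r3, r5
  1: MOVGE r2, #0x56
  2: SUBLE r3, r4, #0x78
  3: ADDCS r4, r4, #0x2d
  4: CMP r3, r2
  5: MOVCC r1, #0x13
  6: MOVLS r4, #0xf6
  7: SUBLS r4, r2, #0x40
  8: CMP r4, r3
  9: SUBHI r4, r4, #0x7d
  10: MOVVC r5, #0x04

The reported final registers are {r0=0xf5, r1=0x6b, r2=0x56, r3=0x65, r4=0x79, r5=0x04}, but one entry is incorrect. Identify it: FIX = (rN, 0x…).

[0] flags=1001 → (cmp)
[1] flags=1001 GE?T → r2=0x56
[2] flags=1001 LE?F → skip
[3] flags=1001 CS?F → skip
[4] flags=0010 → (cmp)
[5] flags=0010 CC?F → skip
[6] flags=0010 LS?F → skip
[7] flags=0010 LS?F → skip
[8] flags=1010 → (cmp)
[9] flags=1010 HI?T → r4=0x7d
[10] flags=1010 VC?T → r5=0x04

FIX = (r4, 0x7d)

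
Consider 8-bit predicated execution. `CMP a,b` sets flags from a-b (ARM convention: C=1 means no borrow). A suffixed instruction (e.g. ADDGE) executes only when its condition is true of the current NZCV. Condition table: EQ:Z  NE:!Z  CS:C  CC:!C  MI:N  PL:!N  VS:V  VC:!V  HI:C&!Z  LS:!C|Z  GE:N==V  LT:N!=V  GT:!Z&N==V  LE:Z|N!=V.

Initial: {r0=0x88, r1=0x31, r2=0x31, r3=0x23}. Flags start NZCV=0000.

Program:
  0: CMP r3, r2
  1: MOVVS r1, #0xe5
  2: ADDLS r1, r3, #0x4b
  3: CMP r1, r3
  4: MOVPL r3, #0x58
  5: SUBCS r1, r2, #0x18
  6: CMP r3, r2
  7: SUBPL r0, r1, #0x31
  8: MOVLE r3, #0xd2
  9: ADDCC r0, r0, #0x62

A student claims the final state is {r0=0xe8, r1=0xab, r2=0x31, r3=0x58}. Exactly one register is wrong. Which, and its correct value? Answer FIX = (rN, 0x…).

FIX = (r1, 0x19)

[0] flags=1000 → (cmp)
[1] flags=1000 VS?F → skip
[2] flags=1000 LS?T → r1=0x6e
[3] flags=0010 → (cmp)
[4] flags=0010 PL?T → r3=0x58
[5] flags=0010 CS?T → r1=0x19
[6] flags=0010 → (cmp)
[7] flags=0010 PL?T → r0=0xe8
[8] flags=0010 LE?F → skip
[9] flags=0010 CC?F → skip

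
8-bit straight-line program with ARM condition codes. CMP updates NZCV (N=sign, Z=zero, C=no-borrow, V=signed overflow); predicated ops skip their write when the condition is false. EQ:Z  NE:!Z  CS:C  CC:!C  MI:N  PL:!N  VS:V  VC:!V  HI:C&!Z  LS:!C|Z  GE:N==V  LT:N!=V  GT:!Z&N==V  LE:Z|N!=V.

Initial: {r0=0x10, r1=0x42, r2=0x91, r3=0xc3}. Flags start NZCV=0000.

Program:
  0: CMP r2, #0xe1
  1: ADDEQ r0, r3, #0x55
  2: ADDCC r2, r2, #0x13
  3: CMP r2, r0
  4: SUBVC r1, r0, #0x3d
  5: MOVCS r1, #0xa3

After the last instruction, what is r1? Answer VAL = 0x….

0: ✓ CMP  NZCV=1000
1: · ADDEQ
2: ✓ ADDCC  r2←0xa4
3: ✓ CMP  NZCV=1010
4: ✓ SUBVC  r1←0xd3
5: ✓ MOVCS  r1←0xa3

VAL = 0xa3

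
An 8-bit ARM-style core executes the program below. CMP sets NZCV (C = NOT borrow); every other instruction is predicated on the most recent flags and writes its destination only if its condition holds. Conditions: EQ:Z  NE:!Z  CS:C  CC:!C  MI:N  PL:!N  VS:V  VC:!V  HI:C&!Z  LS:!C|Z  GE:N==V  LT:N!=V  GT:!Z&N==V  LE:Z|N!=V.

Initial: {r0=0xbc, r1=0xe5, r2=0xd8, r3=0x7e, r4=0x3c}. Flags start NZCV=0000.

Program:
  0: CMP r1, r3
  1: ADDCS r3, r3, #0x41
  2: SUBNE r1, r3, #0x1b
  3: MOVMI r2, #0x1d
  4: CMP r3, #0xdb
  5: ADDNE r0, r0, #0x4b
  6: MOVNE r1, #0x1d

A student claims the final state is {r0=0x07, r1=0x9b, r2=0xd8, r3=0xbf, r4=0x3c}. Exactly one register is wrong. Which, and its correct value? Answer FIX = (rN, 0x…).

FIX = (r1, 0x1d)

0: ✓ CMP  NZCV=0011
1: ✓ ADDCS  r3←0xbf
2: ✓ SUBNE  r1←0xa4
3: · MOVMI
4: ✓ CMP  NZCV=1000
5: ✓ ADDNE  r0←0x07
6: ✓ MOVNE  r1←0x1d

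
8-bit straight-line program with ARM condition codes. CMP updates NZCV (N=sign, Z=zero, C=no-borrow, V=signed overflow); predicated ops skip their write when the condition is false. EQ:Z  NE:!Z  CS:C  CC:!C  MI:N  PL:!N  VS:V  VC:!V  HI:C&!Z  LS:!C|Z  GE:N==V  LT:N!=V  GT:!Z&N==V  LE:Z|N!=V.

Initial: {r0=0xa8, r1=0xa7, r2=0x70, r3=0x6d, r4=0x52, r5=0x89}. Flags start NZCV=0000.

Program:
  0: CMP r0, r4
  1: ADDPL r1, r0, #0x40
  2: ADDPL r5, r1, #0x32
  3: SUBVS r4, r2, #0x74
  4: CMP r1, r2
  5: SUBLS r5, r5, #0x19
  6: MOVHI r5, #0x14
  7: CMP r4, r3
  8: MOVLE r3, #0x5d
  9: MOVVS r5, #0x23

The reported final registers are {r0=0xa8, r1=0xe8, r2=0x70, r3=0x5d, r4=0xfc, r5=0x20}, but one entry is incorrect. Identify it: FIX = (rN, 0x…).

FIX = (r5, 0x14)

[0] flags=0011 → (cmp)
[1] flags=0011 PL?T → r1=0xe8
[2] flags=0011 PL?T → r5=0x1a
[3] flags=0011 VS?T → r4=0xfc
[4] flags=0011 → (cmp)
[5] flags=0011 LS?F → skip
[6] flags=0011 HI?T → r5=0x14
[7] flags=1010 → (cmp)
[8] flags=1010 LE?T → r3=0x5d
[9] flags=1010 VS?F → skip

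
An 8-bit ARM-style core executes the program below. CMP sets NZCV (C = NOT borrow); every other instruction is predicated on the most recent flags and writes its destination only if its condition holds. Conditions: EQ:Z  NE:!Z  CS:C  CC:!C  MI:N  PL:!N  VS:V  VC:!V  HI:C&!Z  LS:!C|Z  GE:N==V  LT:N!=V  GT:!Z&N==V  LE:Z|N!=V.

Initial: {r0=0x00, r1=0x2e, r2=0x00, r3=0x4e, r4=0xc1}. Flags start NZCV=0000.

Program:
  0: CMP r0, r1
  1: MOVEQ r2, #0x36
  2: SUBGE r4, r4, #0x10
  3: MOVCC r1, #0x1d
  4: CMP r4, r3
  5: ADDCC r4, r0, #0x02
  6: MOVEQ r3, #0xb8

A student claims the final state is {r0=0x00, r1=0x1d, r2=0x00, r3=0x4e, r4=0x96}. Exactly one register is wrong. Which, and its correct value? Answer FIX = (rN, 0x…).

FIX = (r4, 0xc1)

0: ✓ CMP  NZCV=1000
1: · MOVEQ
2: · SUBGE
3: ✓ MOVCC  r1←0x1d
4: ✓ CMP  NZCV=0011
5: · ADDCC
6: · MOVEQ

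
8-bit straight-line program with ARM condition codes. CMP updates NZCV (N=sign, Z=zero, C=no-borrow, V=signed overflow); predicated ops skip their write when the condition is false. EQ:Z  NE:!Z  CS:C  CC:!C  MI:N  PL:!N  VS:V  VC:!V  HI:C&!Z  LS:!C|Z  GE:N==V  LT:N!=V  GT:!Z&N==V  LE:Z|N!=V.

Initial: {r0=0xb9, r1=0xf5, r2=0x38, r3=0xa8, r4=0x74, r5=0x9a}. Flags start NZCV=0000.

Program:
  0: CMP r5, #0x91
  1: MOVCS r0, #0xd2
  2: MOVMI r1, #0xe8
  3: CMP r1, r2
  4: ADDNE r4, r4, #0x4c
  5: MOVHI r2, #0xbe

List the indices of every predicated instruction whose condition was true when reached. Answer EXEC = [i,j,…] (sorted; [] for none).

EXEC = [1,4,5]

0: ✓ CMP  NZCV=0010
1: ✓ MOVCS  r0←0xd2
2: · MOVMI
3: ✓ CMP  NZCV=1010
4: ✓ ADDNE  r4←0xc0
5: ✓ MOVHI  r2←0xbe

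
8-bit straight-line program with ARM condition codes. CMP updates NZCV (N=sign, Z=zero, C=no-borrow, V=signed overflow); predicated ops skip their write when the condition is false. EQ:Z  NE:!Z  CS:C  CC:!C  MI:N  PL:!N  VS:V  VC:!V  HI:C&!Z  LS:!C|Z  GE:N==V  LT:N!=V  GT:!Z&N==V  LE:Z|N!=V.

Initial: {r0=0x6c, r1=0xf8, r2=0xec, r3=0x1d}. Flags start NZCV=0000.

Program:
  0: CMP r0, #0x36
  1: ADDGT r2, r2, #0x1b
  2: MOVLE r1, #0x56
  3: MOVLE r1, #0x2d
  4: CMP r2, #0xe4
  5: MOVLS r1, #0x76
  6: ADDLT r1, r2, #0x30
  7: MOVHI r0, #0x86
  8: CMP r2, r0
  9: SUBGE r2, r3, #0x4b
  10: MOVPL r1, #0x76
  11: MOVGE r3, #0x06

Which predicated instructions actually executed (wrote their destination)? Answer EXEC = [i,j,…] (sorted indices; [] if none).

EXEC = [1,5]

0: ✓ CMP  NZCV=0010
1: ✓ ADDGT  r2←0x07
2: · MOVLE
3: · MOVLE
4: ✓ CMP  NZCV=0000
5: ✓ MOVLS  r1←0x76
6: · ADDLT
7: · MOVHI
8: ✓ CMP  NZCV=1000
9: · SUBGE
10: · MOVPL
11: · MOVGE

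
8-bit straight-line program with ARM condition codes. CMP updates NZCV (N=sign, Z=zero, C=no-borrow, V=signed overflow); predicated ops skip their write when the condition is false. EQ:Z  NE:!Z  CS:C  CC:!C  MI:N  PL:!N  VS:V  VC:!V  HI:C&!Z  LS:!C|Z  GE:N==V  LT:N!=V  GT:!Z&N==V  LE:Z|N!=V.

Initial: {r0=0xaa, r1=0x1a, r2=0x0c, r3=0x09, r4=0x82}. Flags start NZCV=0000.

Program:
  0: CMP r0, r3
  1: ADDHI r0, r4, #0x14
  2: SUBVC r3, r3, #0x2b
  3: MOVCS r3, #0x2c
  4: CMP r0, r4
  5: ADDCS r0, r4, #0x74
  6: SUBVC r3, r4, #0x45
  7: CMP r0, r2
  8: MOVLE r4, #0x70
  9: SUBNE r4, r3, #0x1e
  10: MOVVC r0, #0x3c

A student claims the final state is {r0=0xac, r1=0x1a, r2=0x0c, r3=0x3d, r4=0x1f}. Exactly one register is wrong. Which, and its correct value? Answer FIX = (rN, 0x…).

0: ✓ CMP  NZCV=1010
1: ✓ ADDHI  r0←0x96
2: ✓ SUBVC  r3←0xde
3: ✓ MOVCS  r3←0x2c
4: ✓ CMP  NZCV=0010
5: ✓ ADDCS  r0←0xf6
6: ✓ SUBVC  r3←0x3d
7: ✓ CMP  NZCV=1010
8: ✓ MOVLE  r4←0x70
9: ✓ SUBNE  r4←0x1f
10: ✓ MOVVC  r0←0x3c

FIX = (r0, 0x3c)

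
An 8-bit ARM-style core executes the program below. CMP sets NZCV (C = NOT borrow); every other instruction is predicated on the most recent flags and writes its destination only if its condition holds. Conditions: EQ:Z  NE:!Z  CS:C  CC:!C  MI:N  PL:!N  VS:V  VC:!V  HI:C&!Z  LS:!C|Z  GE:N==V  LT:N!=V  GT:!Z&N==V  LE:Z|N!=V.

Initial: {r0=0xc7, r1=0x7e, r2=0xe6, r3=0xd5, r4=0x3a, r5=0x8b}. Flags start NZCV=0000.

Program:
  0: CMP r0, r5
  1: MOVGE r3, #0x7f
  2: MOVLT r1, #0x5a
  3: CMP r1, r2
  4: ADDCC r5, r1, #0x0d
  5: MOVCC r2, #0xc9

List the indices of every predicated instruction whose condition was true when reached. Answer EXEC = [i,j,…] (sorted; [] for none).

[0] flags=0010 → (cmp)
[1] flags=0010 GE?T → r3=0x7f
[2] flags=0010 LT?F → skip
[3] flags=1001 → (cmp)
[4] flags=1001 CC?T → r5=0x8b
[5] flags=1001 CC?T → r2=0xc9

EXEC = [1,4,5]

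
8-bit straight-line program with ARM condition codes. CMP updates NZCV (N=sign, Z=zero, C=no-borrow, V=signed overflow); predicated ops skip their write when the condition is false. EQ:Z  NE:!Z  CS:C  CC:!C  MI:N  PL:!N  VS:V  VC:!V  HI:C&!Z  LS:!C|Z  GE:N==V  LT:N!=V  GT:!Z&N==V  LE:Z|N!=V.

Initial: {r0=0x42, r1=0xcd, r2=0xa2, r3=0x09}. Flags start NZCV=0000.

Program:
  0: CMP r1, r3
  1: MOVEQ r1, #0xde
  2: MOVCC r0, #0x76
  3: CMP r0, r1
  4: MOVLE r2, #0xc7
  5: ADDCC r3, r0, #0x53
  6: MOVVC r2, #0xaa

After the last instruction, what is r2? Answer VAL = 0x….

VAL = 0xaa

[0] flags=1010 → (cmp)
[1] flags=1010 EQ?F → skip
[2] flags=1010 CC?F → skip
[3] flags=0000 → (cmp)
[4] flags=0000 LE?F → skip
[5] flags=0000 CC?T → r3=0x95
[6] flags=0000 VC?T → r2=0xaa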